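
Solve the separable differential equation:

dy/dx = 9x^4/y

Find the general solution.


Separate variables: y dy = 9x^4 dx.
Integrate both sides: y²/2 = (9/5)x^5 + C₀.
Multiply by 2: y² = (18/5)x^5 + C.


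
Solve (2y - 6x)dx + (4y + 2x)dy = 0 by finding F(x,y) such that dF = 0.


Check exactness: ∂M/∂y = 2 and ∂N/∂x = 2; equal, so the equation is exact.
Integrate M with respect to x (treating y as constant): ∫M dx = 2xy - 3x^2 + h(y).
Differentiate w.r.t. y and set equal to N: the x-dependent terms already match, leaving h'(y) = 4y. Integrate: h(y) = 2y^2.
So F(x,y) = 2y^2 + 2xy - 3x^2.
General solution: 2y^2 + 2xy - 3x^2 = C.


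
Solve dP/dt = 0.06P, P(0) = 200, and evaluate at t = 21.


The ODE dP/dt = 0.06P has solution P(t) = P(0)e^(0.06t).
Substitute P(0) = 200 and t = 21: P(21) = 200 e^(1.26) ≈ 705.


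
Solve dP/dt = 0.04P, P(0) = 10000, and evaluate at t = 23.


The ODE dP/dt = 0.04P has solution P(t) = P(0)e^(0.04t).
Substitute P(0) = 10000 and t = 23: P(23) = 10000 e^(0.92) ≈ 25093.


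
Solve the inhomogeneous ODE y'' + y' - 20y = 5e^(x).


Characteristic roots of r² + r - 20 = 0 are 4, -5.
y_h = C₁e^(4x) + C₂e^(-5x).
Forcing exponent 1 is not a characteristic root; try y_p = Ae^(x).
Substitute: A·(1 + (1)·1 + (-20)) = A·-18 = 5, so A = -5/18.
General solution: y = C₁e^(4x) + C₂e^(-5x) - (5/18)e^(x).


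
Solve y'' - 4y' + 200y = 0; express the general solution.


Characteristic equation: r² - 4r + 200 = 0.
Discriminant is negative; roots r = 2 ± 14i (complex conjugate pair).
General solution uses e^(α x)(C₁ cos(β x) + C₂ sin(β x)): y = e^(2x)(C₁cos(14x) + C₂sin(14x)).


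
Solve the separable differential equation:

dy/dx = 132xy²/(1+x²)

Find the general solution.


Separate: dy/y² = 132x/(1+x²) dx.
Integrate LHS: ∫ dy/y² = -1/y.
Integrate RHS via u = 1+x²: 66ln(1+x²) + C.
Result: -1/y = 66ln(1+x²) + C.


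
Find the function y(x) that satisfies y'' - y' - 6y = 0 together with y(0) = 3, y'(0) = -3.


Characteristic roots of r² - r - 6 = 0 are -2, 3.
General solution y = c₁ e^(-2x) + c₂ e^(3x).
Apply y(0) = 3: c₁ + c₂ = 3. Apply y'(0) = -3: -2 c₁ + 3 c₂ = -3.
Solve: c₁ = 12/5, c₂ = 3/5.
Particular solution: y = (12/5)e^(-2x) + (3/5)e^(3x).


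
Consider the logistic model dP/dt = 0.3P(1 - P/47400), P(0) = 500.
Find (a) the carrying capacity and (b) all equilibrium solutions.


Logistic ODE dP/dt = 0.3P(1 - P/47400) has equilibria where dP/dt = 0, i.e. P = 0 or P = 47400.
The coefficient (1 - P/K) = 0 when P = K, identifying K = 47400 as the carrying capacity.
(a) K = 47400; (b) equilibria P = 0 and P = 47400.


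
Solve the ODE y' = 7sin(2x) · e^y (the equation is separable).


Separate: e^(-y) dy = 7sin(2x) dx.
Integrate: -e^(-y) = -(7/2)cos(2x) + C₀.
Rearrange: e^(-y) = (7/2)cos(2x) + C.


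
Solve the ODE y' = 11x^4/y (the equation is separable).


Separate variables: y dy = 11x^4 dx.
Integrate both sides: y²/2 = (11/5)x^5 + C₀.
Multiply by 2: y² = (22/5)x^5 + C.


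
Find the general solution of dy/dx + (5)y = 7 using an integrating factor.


P(x) = 5, Q(x) = 7; integrating factor μ = e^(5x).
(μ y)' = 7e^(5x) ⇒ μ y = (7/5)e^(5x) + C.
Divide by μ: y = 7/5 + Ce^(-5x).


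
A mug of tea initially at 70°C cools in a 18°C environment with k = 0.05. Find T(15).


Newton's law: dT/dt = -k(T - T_a) has solution T(t) = T_a + (T₀ - T_a)e^(-kt).
Plug in T_a = 18, T₀ = 70, k = 0.05, t = 15: T(15) = 18 + (52)e^(-0.75) ≈ 42.6°C.


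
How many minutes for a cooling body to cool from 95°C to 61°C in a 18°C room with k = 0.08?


From T(t) = T_a + (T₀ - T_a)e^(-kt), set T(t) = 61:
(61 - 18) / (95 - 18) = e^(-0.08t), so t = -ln(0.558)/0.08 ≈ 7.3 minutes.


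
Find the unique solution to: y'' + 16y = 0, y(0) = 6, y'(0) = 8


Characteristic roots of r² + 16 = 0 are ±4i, so y = C₁cos(4x) + C₂sin(4x).
Apply y(0) = 6: C₁ = 6. Differentiate and apply y'(0) = 8: 4·C₂ = 8, so C₂ = 2.
Particular solution: y = 6cos(4x) + 2sin(4x).


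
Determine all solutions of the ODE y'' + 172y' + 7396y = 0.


Characteristic equation: r² + 172r + 7396 = 0, i.e. (r + 86)² = 0.
Repeated root r = -86; include an x factor for the second linearly independent solution.
General solution: y = (C₁ + C₂x)e^(-86x).


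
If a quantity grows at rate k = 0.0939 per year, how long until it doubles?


Exponential growth: P(t) = P₀ e^(0.0939t). Set P(t)/P₀ = 2: e^(0.0939t) = 2.
Solve: t = ln(2)/0.0939 ≈ 7.38 years.


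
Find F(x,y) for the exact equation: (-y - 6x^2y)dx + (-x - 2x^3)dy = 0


Check exactness: ∂M/∂y = -1 - 6x^2 and ∂N/∂x = -1 - 6x^2; equal, so the equation is exact.
Integrate M with respect to x (treating y as constant): ∫M dx = -xy - 2x^3y + h(y).
Differentiate w.r.t. y and set equal to N: all terms match, so h'(y) = 0 and h is a constant absorbed into C.
General solution: -xy - 2x^3y = C.


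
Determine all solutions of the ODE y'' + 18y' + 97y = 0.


Characteristic equation: r² + 18r + 97 = 0.
Discriminant is negative; roots r = -9 ± 4i (complex conjugate pair).
General solution uses e^(α x)(C₁ cos(β x) + C₂ sin(β x)): y = e^(-9x)(C₁cos(4x) + C₂sin(4x)).


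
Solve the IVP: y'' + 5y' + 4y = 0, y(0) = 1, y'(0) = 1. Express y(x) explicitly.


Characteristic roots of r² + 5r + 4 = 0 are -4, -1.
General solution y = c₁ e^(-4x) + c₂ e^(-x).
Apply y(0) = 1: c₁ + c₂ = 1. Apply y'(0) = 1: -4 c₁ - 1 c₂ = 1.
Solve: c₁ = -2/3, c₂ = 5/3.
Particular solution: y = -(2/3)e^(-4x) + (5/3)e^(-x).


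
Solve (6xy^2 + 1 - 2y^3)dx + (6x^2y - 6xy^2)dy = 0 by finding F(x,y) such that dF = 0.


Check exactness: ∂M/∂y = 12xy - 6y^2 and ∂N/∂x = 12xy - 6y^2; equal, so the equation is exact.
Integrate M with respect to x (treating y as constant): ∫M dx = 3x^2y^2 + x - 2xy^3 + h(y).
Differentiate w.r.t. y and set equal to N: all terms match, so h'(y) = 0 and h is a constant absorbed into C.
General solution: 3x^2y^2 + x - 2xy^3 = C.


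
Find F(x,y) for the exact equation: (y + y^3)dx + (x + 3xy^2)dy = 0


Check exactness: ∂M/∂y = 1 + 3y^2 and ∂N/∂x = 1 + 3y^2; equal, so the equation is exact.
Integrate M with respect to x (treating y as constant): ∫M dx = xy + xy^3 + h(y).
Differentiate w.r.t. y and set equal to N: all terms match, so h'(y) = 0 and h is a constant absorbed into C.
General solution: xy + xy^3 = C.


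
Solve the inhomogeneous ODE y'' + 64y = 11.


Homogeneous part: r² + 64 = 0 ⇒ r = ±8i, so y_h = C₁cos(8x) + C₂sin(8x).
Try constant y_p = A; plug in: 64A = 11 ⇒ A = 11/64.
General solution: y = C₁cos(8x) + C₂sin(8x) + 11/64.


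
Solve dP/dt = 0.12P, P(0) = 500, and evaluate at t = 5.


The ODE dP/dt = 0.12P has solution P(t) = P(0)e^(0.12t).
Substitute P(0) = 500 and t = 5: P(5) = 500 e^(0.60) ≈ 911.


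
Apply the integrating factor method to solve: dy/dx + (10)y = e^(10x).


P(x) = 10 ⇒ μ = e^(10x).
(μ y)' = e^(20x) ⇒ μ y = e^(20x)/20 + C.
Divide by μ: y = (1/20)e^(10x) + Ce^(-10x).


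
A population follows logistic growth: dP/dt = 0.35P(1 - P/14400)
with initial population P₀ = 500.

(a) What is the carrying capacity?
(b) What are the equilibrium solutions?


Logistic ODE dP/dt = 0.35P(1 - P/14400) has equilibria where dP/dt = 0, i.e. P = 0 or P = 14400.
The coefficient (1 - P/K) = 0 when P = K, identifying K = 14400 as the carrying capacity.
(a) K = 14400; (b) equilibria P = 0 and P = 14400.


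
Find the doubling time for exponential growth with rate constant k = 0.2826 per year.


Exponential growth: P(t) = P₀ e^(0.2826t). Set P(t)/P₀ = 2: e^(0.2826t) = 2.
Solve: t = ln(2)/0.2826 ≈ 2.45 years.


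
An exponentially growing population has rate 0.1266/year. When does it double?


Exponential growth: P(t) = P₀ e^(0.1266t). Set P(t)/P₀ = 2: e^(0.1266t) = 2.
Solve: t = ln(2)/0.1266 ≈ 5.48 years.


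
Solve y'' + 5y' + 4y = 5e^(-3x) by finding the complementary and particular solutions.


Characteristic roots of r² + 5r + 4 = 0 are -1, -4.
y_h = C₁e^(-x) + C₂e^(-4x).
Forcing exponent -3 is not a characteristic root; try y_p = Ae^(-3x).
Substitute: A·(9 + (5)·-3 + (4)) = A·-2 = 5, so A = -5/2.
General solution: y = C₁e^(-x) + C₂e^(-4x) - (5/2)e^(-3x).


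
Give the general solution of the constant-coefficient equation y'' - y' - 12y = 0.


Characteristic equation: r² - r - 12 = 0.
Factor: (r + 3)(r - 4) = 0 ⇒ r = -3, 4 (distinct real).
General solution: y = C₁e^(-3x) + C₂e^(4x).


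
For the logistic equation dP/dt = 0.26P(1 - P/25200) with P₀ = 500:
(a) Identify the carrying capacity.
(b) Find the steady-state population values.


Logistic ODE dP/dt = 0.26P(1 - P/25200) has equilibria where dP/dt = 0, i.e. P = 0 or P = 25200.
The coefficient (1 - P/K) = 0 when P = K, identifying K = 25200 as the carrying capacity.
(a) K = 25200; (b) equilibria P = 0 and P = 25200.


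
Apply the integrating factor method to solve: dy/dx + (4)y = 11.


P(x) = 4, Q(x) = 11; integrating factor μ = e^(4x).
(μ y)' = 11e^(4x) ⇒ μ y = (11/4)e^(4x) + C.
Divide by μ: y = 11/4 + Ce^(-4x).


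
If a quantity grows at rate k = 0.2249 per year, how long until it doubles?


Exponential growth: P(t) = P₀ e^(0.2249t). Set P(t)/P₀ = 2: e^(0.2249t) = 2.
Solve: t = ln(2)/0.2249 ≈ 3.08 years.


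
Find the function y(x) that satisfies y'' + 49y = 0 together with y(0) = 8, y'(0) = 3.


Characteristic roots of r² + 49 = 0 are ±7i, so y = C₁cos(7x) + C₂sin(7x).
Apply y(0) = 8: C₁ = 8. Differentiate and apply y'(0) = 3: 7·C₂ = 3, so C₂ = 3/7.
Particular solution: y = 8cos(7x) + (3/7)sin(7x).


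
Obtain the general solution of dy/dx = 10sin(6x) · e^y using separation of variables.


Separate: e^(-y) dy = 10sin(6x) dx.
Integrate: -e^(-y) = -(5/3)cos(6x) + C₀.
Rearrange: e^(-y) = (5/3)cos(6x) + C.


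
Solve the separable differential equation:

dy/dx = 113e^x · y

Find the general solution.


Separate variables: dy/y = 113e^x dx.
Integrate: ln|y| = 113e^x + C₀.
Exponentiate: y = Ce^(113e^x).


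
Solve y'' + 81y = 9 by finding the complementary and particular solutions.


Homogeneous part: r² + 81 = 0 ⇒ r = ±9i, so y_h = C₁cos(9x) + C₂sin(9x).
Try constant y_p = A; plug in: 81A = 9 ⇒ A = 1/9.
General solution: y = C₁cos(9x) + C₂sin(9x) + 1/9.


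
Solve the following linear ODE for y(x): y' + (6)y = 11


P(x) = 6, Q(x) = 11; integrating factor μ = e^(6x).
(μ y)' = 11e^(6x) ⇒ μ y = (11/6)e^(6x) + C.
Divide by μ: y = 11/6 + Ce^(-6x).


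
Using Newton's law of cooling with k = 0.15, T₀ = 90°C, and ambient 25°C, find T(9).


Newton's law: dT/dt = -k(T - T_a) has solution T(t) = T_a + (T₀ - T_a)e^(-kt).
Plug in T_a = 25, T₀ = 90, k = 0.15, t = 9: T(9) = 25 + (65)e^(-1.35) ≈ 41.9°C.


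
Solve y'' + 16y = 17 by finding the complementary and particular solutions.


Homogeneous part: r² + 16 = 0 ⇒ r = ±4i, so y_h = C₁cos(4x) + C₂sin(4x).
Try constant y_p = A; plug in: 16A = 17 ⇒ A = 17/16.
General solution: y = C₁cos(4x) + C₂sin(4x) + 17/16.


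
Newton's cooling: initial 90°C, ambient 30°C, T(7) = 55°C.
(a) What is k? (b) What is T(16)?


Newton's law: T(t) = T_a + (T₀ - T_a)e^(-kt).
(a) Use T(7) = 55: (55 - 30)/(90 - 30) = e^(-k·7), so k = -ln(0.417)/7 ≈ 0.1251.
(b) Apply k to t = 16: T(16) = 30 + (60)e^(-2.001) ≈ 38.1°C.


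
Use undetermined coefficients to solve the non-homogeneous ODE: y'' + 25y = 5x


Homogeneous: r² + 25 = 0 ⇒ r = ±5i, y_h = C₁cos(5x) + C₂sin(5x).
Polynomial forcing; try y_p = Ax + B. Then y_p'' + 25 y_p = 25(Ax + B) = 5x, so B = 0 and A = 1/5.
General solution: y = C₁cos(5x) + C₂sin(5x) + (1/5)x.


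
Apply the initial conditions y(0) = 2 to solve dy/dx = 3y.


General solution of y' = 3y is y = Ce^(3x).
Apply y(0) = 2: C = 2.
Particular solution: y = 2e^(3x).


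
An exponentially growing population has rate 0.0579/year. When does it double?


Exponential growth: P(t) = P₀ e^(0.0579t). Set P(t)/P₀ = 2: e^(0.0579t) = 2.
Solve: t = ln(2)/0.0579 ≈ 11.97 years.


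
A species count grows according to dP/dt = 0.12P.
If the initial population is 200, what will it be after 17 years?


The ODE dP/dt = 0.12P has solution P(t) = P(0)e^(0.12t).
Substitute P(0) = 200 and t = 17: P(17) = 200 e^(2.04) ≈ 1538.


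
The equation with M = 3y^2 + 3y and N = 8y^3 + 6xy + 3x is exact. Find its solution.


Check exactness: ∂M/∂y = 6y + 3 and ∂N/∂x = 6y + 3; equal, so the equation is exact.
Integrate M with respect to x (treating y as constant): ∫M dx = 3xy^2 + 3xy + h(y).
Differentiate w.r.t. y and set equal to N: the x-dependent terms already match, leaving h'(y) = 8y^3. Integrate: h(y) = 2y^4.
So F(x,y) = 2y^4 + 3xy^2 + 3xy.
General solution: 2y^4 + 3xy^2 + 3xy = C.


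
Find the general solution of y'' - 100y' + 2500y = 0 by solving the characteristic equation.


Characteristic equation: r² - 100r + 2500 = 0, i.e. (r - 50)² = 0.
Repeated root r = 50; include an x factor for the second linearly independent solution.
General solution: y = (C₁ + C₂x)e^(50x).


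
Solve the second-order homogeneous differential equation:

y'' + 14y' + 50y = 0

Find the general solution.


Characteristic equation: r² + 14r + 50 = 0.
Discriminant is negative; roots r = -7 ± 1i (complex conjugate pair).
General solution uses e^(α x)(C₁ cos(β x) + C₂ sin(β x)): y = e^(-7x)(C₁cos(x) + C₂sin(x)).


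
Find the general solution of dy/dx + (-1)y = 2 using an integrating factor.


P(x) = -1 ⇒ μ = e^(-x).
(μ y)' = 2e^(-x) ⇒ μ y = -2e^(-x) + C.
Divide by μ: y = -2 + Ce^(x).


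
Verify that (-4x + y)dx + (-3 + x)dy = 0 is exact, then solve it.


Check exactness: ∂M/∂y = 1 and ∂N/∂x = 1; equal, so the equation is exact.
Integrate M with respect to x (treating y as constant): ∫M dx = -2x^2 + xy + h(y).
Differentiate w.r.t. y and set equal to N: the x-dependent terms already match, leaving h'(y) = -3. Integrate: h(y) = -3y.
So F(x,y) = -2x^2 - 3y + xy.
General solution: -2x^2 - 3y + xy = C.


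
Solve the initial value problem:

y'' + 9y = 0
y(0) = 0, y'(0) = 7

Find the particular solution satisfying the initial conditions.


Characteristic roots of r² + 9 = 0 are ±3i, so y = C₁cos(3x) + C₂sin(3x).
Apply y(0) = 0: C₁ = 0. Differentiate and apply y'(0) = 7: 3·C₂ = 7, so C₂ = 7/3.
Particular solution: y = (7/3)sin(3x).


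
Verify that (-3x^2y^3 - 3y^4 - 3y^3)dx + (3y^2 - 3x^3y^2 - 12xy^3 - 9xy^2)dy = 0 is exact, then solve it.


Check exactness: ∂M/∂y = -9x^2y^2 - 12y^3 - 9y^2 and ∂N/∂x = -9x^2y^2 - 12y^3 - 9y^2; equal, so the equation is exact.
Integrate M with respect to x (treating y as constant): ∫M dx = -x^3y^3 - 3xy^4 - 3xy^3 + h(y).
Differentiate w.r.t. y and set equal to N: the x-dependent terms already match, leaving h'(y) = 3y^2. Integrate: h(y) = y^3.
So F(x,y) = y^3 - x^3y^3 - 3xy^4 - 3xy^3.
General solution: y^3 - x^3y^3 - 3xy^4 - 3xy^3 = C.


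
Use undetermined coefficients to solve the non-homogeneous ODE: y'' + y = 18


Homogeneous part: r² + 1 = 0 ⇒ r = ±1i, so y_h = C₁cos(x) + C₂sin(x).
Try constant y_p = A; plug in: 1A = 18 ⇒ A = 18.
General solution: y = C₁cos(x) + C₂sin(x) + 18.


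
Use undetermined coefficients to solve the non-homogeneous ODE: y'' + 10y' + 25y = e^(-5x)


Characteristic polynomial (r + 5)² = 0; repeated root r = -5.
y_h = (C₁ + C₂x)e^(-5x). Forcing matches the repeated root (resonance), so try y_p = Ax² e^(-5x).
Substitute and solve for A: 2A = 1, so A = 1/2.
General solution: y = (C₁ + C₂x + (1/2)x²)e^(-5x).


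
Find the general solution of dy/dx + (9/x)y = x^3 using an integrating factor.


P(x) = 9/x ⇒ μ = x^9.
(x^9 y)' = x^9·x^3 = x^12.
Integrate: x^9 y = x^13/(13) + C.
Solve for y: y = (1/13)x^4 + C/x^9.


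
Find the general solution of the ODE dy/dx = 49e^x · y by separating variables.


Separate variables: dy/y = 49e^x dx.
Integrate: ln|y| = 49e^x + C₀.
Exponentiate: y = Ce^(49e^x).


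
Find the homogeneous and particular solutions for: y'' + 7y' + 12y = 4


Characteristic roots of r² + 7r + 12 = 0 are -3, -4.
y_h = C₁e^(-3x) + C₂e^(-4x).
Constant forcing; try y_p = A. Then 12A = 4 ⇒ A = 1/3.
General solution: y = C₁e^(-3x) + C₂e^(-4x) + 1/3.


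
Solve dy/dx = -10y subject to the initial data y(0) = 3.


General solution of y' = -10y is y = Ce^(-10x).
Apply y(0) = 3: C = 3.
Particular solution: y = 3e^(-10x).


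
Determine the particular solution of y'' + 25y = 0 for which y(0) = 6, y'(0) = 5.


Characteristic roots of r² + 25 = 0 are ±5i, so y = C₁cos(5x) + C₂sin(5x).
Apply y(0) = 6: C₁ = 6. Differentiate and apply y'(0) = 5: 5·C₂ = 5, so C₂ = 1.
Particular solution: y = 6cos(5x) + sin(5x).


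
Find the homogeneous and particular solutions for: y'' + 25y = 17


Homogeneous part: r² + 25 = 0 ⇒ r = ±5i, so y_h = C₁cos(5x) + C₂sin(5x).
Try constant y_p = A; plug in: 25A = 17 ⇒ A = 17/25.
General solution: y = C₁cos(5x) + C₂sin(5x) + 17/25.


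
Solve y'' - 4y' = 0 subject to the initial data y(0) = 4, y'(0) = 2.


Characteristic roots of r² - 4r = 0 are 0, 4.
General solution y = c₁ + c₂ e^(4x).
Apply y(0) = 4: c₁ + c₂ = 4. Apply y'(0) = 2: 0 c₁ + 4 c₂ = 2.
Solve: c₁ = 7/2, c₂ = 1/2.
Particular solution: y = 7/2 + (1/2)e^(4x).


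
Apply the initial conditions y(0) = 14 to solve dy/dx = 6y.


General solution of y' = 6y is y = Ce^(6x).
Apply y(0) = 14: C = 14.
Particular solution: y = 14e^(6x).


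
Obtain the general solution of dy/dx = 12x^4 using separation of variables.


Integrate both sides with respect to x: y = ∫ 12x^4 dx = (12/5)x^5 + C.


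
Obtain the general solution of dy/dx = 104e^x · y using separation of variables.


Separate variables: dy/y = 104e^x dx.
Integrate: ln|y| = 104e^x + C₀.
Exponentiate: y = Ce^(104e^x).


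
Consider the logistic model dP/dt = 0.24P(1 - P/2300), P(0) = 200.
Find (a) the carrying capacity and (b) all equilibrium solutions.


Logistic ODE dP/dt = 0.24P(1 - P/2300) has equilibria where dP/dt = 0, i.e. P = 0 or P = 2300.
The coefficient (1 - P/K) = 0 when P = K, identifying K = 2300 as the carrying capacity.
(a) K = 2300; (b) equilibria P = 0 and P = 2300.


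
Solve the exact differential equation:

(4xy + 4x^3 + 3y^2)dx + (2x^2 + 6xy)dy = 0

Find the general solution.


Check exactness: ∂M/∂y = 4x + 6y and ∂N/∂x = 4x + 6y; equal, so the equation is exact.
Integrate M with respect to x (treating y as constant): ∫M dx = 2x^2y + x^4 + 3xy^2 + h(y).
Differentiate w.r.t. y and set equal to N: all terms match, so h'(y) = 0 and h is a constant absorbed into C.
General solution: 2x^2y + x^4 + 3xy^2 = C.


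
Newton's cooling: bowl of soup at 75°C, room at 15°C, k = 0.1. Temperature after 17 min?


Newton's law: dT/dt = -k(T - T_a) has solution T(t) = T_a + (T₀ - T_a)e^(-kt).
Plug in T_a = 15, T₀ = 75, k = 0.1, t = 17: T(17) = 15 + (60)e^(-1.70) ≈ 26.0°C.


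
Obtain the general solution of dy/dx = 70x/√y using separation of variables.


Separate: √y dy = 70x dx.
Integrate: (2/3)y^(3/2) = 35x² + C.


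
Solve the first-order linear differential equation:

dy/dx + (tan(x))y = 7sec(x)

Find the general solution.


P(x) = tan(x) ⇒ μ = e^(∫tan(x)dx) = sec(x).
(sec(x) y)' = 7sec²(x) ⇒ sec(x) y = 7tan(x) + C.
Multiply by cos(x): y = 7sin(x) + C·cos(x).


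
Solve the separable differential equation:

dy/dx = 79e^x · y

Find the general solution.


Separate variables: dy/y = 79e^x dx.
Integrate: ln|y| = 79e^x + C₀.
Exponentiate: y = Ce^(79e^x).


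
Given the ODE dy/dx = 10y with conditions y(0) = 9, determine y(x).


General solution of y' = 10y is y = Ce^(10x).
Apply y(0) = 9: C = 9.
Particular solution: y = 9e^(10x).


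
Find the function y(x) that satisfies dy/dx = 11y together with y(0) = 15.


General solution of y' = 11y is y = Ce^(11x).
Apply y(0) = 15: C = 15.
Particular solution: y = 15e^(11x).


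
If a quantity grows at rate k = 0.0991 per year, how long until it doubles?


Exponential growth: P(t) = P₀ e^(0.0991t). Set P(t)/P₀ = 2: e^(0.0991t) = 2.
Solve: t = ln(2)/0.0991 ≈ 6.99 years.


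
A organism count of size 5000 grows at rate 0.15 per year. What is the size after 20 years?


The ODE dP/dt = 0.15P has solution P(t) = P(0)e^(0.15t).
Substitute P(0) = 5000 and t = 20: P(20) = 5000 e^(3.00) ≈ 100428.


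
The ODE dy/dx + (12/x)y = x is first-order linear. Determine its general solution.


P(x) = 12/x ⇒ μ = x^12.
(x^12 y)' = x^13 ⇒ x^12 y = x^14/(14) + C.
Solve for y: y = (1/14)x^2 + C/x^12.


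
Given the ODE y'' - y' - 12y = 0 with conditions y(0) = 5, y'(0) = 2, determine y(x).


Characteristic roots of r² - r - 12 = 0 are -3, 4.
General solution y = c₁ e^(-3x) + c₂ e^(4x).
Apply y(0) = 5: c₁ + c₂ = 5. Apply y'(0) = 2: -3 c₁ + 4 c₂ = 2.
Solve: c₁ = 18/7, c₂ = 17/7.
Particular solution: y = (18/7)e^(-3x) + (17/7)e^(4x).


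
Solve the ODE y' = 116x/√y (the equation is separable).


Separate: √y dy = 116x dx.
Integrate: (2/3)y^(3/2) = 58x² + C.


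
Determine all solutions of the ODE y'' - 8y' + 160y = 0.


Characteristic equation: r² - 8r + 160 = 0.
Discriminant is negative; roots r = 4 ± 12i (complex conjugate pair).
General solution uses e^(α x)(C₁ cos(β x) + C₂ sin(β x)): y = e^(4x)(C₁cos(12x) + C₂sin(12x)).


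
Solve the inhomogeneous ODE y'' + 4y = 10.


Homogeneous part: r² + 4 = 0 ⇒ r = ±2i, so y_h = C₁cos(2x) + C₂sin(2x).
Try constant y_p = A; plug in: 4A = 10 ⇒ A = 5/2.
General solution: y = C₁cos(2x) + C₂sin(2x) + 5/2.


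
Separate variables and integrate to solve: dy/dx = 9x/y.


Separate variables: y dy = 9x dx.
Integrate both sides: y²/2 = (9/2)x^2 + C₀.
Multiply by 2: y² = 9x^2 + C.


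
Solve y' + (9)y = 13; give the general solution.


P(x) = 9, Q(x) = 13; integrating factor μ = e^(9x).
(μ y)' = 13e^(9x) ⇒ μ y = (13/9)e^(9x) + C.
Divide by μ: y = 13/9 + Ce^(-9x).


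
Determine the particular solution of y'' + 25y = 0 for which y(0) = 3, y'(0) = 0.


Characteristic roots of r² + 25 = 0 are ±5i, so y = C₁cos(5x) + C₂sin(5x).
Apply y(0) = 3: C₁ = 3. Differentiate and apply y'(0) = 0: 5·C₂ = 0, so C₂ = 0.
Particular solution: y = 3cos(5x).


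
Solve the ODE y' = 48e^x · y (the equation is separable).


Separate variables: dy/y = 48e^x dx.
Integrate: ln|y| = 48e^x + C₀.
Exponentiate: y = Ce^(48e^x).


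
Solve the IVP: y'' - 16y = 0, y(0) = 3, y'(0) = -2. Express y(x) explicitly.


Characteristic roots of r² - 16 = 0 are 4, -4.
General solution y = c₁ e^(4x) + c₂ e^(-4x).
Apply y(0) = 3: c₁ + c₂ = 3. Apply y'(0) = -2: 4 c₁ - 4 c₂ = -2.
Solve: c₁ = 5/4, c₂ = 7/4.
Particular solution: y = (5/4)e^(4x) + (7/4)e^(-4x).


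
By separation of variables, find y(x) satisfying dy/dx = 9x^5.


Integrate both sides with respect to x: y = ∫ 9x^5 dx = (3/2)x^6 + C.


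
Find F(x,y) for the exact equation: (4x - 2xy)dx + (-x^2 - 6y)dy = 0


Check exactness: ∂M/∂y = -2x and ∂N/∂x = -2x; equal, so the equation is exact.
Integrate M with respect to x (treating y as constant): ∫M dx = 2x^2 - x^2y + h(y).
Differentiate w.r.t. y and set equal to N: the x-dependent terms already match, leaving h'(y) = -6y. Integrate: h(y) = -3y^2.
So F(x,y) = 2x^2 - x^2y - 3y^2.
General solution: 2x^2 - x^2y - 3y^2 = C.


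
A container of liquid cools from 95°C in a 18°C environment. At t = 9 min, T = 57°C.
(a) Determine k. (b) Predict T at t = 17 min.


Newton's law: T(t) = T_a + (T₀ - T_a)e^(-kt).
(a) Use T(9) = 57: (57 - 18)/(95 - 18) = e^(-k·9), so k = -ln(0.506)/9 ≈ 0.0756.
(b) Apply k to t = 17: T(17) = 18 + (77)e^(-1.285) ≈ 39.3°C.


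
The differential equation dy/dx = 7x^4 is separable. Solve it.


Integrate both sides with respect to x: y = ∫ 7x^4 dx = (7/5)x^5 + C.


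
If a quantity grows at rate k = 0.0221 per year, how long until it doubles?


Exponential growth: P(t) = P₀ e^(0.0221t). Set P(t)/P₀ = 2: e^(0.0221t) = 2.
Solve: t = ln(2)/0.0221 ≈ 31.36 years.


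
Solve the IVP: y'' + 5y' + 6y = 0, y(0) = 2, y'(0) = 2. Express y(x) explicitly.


Characteristic roots of r² + 5r + 6 = 0 are -3, -2.
General solution y = c₁ e^(-3x) + c₂ e^(-2x).
Apply y(0) = 2: c₁ + c₂ = 2. Apply y'(0) = 2: -3 c₁ - 2 c₂ = 2.
Solve: c₁ = -6, c₂ = 8.
Particular solution: y = -6e^(-3x) + 8e^(-2x).


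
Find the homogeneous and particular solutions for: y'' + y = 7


Homogeneous part: r² + 1 = 0 ⇒ r = ±1i, so y_h = C₁cos(x) + C₂sin(x).
Try constant y_p = A; plug in: 1A = 7 ⇒ A = 7.
General solution: y = C₁cos(x) + C₂sin(x) + 7.


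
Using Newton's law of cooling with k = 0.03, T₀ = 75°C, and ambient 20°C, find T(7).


Newton's law: dT/dt = -k(T - T_a) has solution T(t) = T_a + (T₀ - T_a)e^(-kt).
Plug in T_a = 20, T₀ = 75, k = 0.03, t = 7: T(7) = 20 + (55)e^(-0.21) ≈ 64.6°C.


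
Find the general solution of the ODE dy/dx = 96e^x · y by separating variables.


Separate variables: dy/y = 96e^x dx.
Integrate: ln|y| = 96e^x + C₀.
Exponentiate: y = Ce^(96e^x).


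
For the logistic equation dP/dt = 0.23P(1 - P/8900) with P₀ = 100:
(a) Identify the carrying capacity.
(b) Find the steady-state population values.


Logistic ODE dP/dt = 0.23P(1 - P/8900) has equilibria where dP/dt = 0, i.e. P = 0 or P = 8900.
The coefficient (1 - P/K) = 0 when P = K, identifying K = 8900 as the carrying capacity.
(a) K = 8900; (b) equilibria P = 0 and P = 8900.


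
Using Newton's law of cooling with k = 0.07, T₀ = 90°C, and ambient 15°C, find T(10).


Newton's law: dT/dt = -k(T - T_a) has solution T(t) = T_a + (T₀ - T_a)e^(-kt).
Plug in T_a = 15, T₀ = 90, k = 0.07, t = 10: T(10) = 15 + (75)e^(-0.70) ≈ 52.2°C.


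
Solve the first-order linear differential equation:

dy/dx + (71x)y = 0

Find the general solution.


P(x) = 71x ⇒ μ = e^((71/2)x²).
Q(x) = 0 so μ y is constant: y = Ce^(-(71/2)x²).


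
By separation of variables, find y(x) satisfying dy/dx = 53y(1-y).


Separate: dy/[y(1-y)] = 53 dx.
Partial fractions: 1/[y(1-y)] = 1/y + 1/(1-y).
Integrate: ln|y/(1-y)| = 53x + C₀.
Solve for y: y = 1/(1 + Ce^(-53x)).


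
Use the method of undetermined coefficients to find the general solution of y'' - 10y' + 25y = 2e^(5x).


Characteristic polynomial (r - 5)² = 0; repeated root r = 5.
y_h = (C₁ + C₂x)e^(5x). Forcing matches the repeated root (resonance), so try y_p = Ax² e^(5x).
Substitute and solve for A: 2A = 2, so A = 1.
General solution: y = (C₁ + C₂x + x²)e^(5x).


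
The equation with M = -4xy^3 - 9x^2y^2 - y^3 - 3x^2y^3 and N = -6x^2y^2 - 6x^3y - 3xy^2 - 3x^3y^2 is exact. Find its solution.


Check exactness: ∂M/∂y = -12xy^2 - 18x^2y - 3y^2 - 9x^2y^2 and ∂N/∂x = -12xy^2 - 18x^2y - 3y^2 - 9x^2y^2; equal, so the equation is exact.
Integrate M with respect to x (treating y as constant): ∫M dx = -2x^2y^3 - 3x^3y^2 - xy^3 - x^3y^3 + h(y).
Differentiate w.r.t. y and set equal to N: all terms match, so h'(y) = 0 and h is a constant absorbed into C.
General solution: -2x^2y^3 - 3x^3y^2 - xy^3 - x^3y^3 = C.


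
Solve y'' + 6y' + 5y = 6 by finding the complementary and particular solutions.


Characteristic roots of r² + 6r + 5 = 0 are -1, -5.
y_h = C₁e^(-x) + C₂e^(-5x).
Constant forcing; try y_p = A. Then 5A = 6 ⇒ A = 6/5.
General solution: y = C₁e^(-x) + C₂e^(-5x) + 6/5.


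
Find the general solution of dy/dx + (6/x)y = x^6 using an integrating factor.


P(x) = 6/x ⇒ μ = x^6.
(x^6 y)' = x^6·x^6 = x^12.
Integrate: x^6 y = x^13/(13) + C.
Solve for y: y = (1/13)x^7 + C/x^6.


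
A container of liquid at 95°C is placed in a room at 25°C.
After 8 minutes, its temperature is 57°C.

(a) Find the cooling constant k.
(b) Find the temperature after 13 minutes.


Newton's law: T(t) = T_a + (T₀ - T_a)e^(-kt).
(a) Use T(8) = 57: (57 - 25)/(95 - 25) = e^(-k·8), so k = -ln(0.457)/8 ≈ 0.0978.
(b) Apply k to t = 13: T(13) = 25 + (70)e^(-1.272) ≈ 44.6°C.


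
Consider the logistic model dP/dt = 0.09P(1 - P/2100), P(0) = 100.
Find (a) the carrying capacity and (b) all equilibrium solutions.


Logistic ODE dP/dt = 0.09P(1 - P/2100) has equilibria where dP/dt = 0, i.e. P = 0 or P = 2100.
The coefficient (1 - P/K) = 0 when P = K, identifying K = 2100 as the carrying capacity.
(a) K = 2100; (b) equilibria P = 0 and P = 2100.


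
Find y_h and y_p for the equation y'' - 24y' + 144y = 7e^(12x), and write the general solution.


Characteristic polynomial (r - 12)² = 0; repeated root r = 12.
y_h = (C₁ + C₂x)e^(12x). Forcing matches the repeated root (resonance), so try y_p = Ax² e^(12x).
Substitute and solve for A: 2A = 7, so A = 7/2.
General solution: y = (C₁ + C₂x + (7/2)x²)e^(12x).


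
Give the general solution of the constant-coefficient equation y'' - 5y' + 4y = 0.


Characteristic equation: r² - 5r + 4 = 0.
Factor: (r - 1)(r - 4) = 0 ⇒ r = 1, 4 (distinct real).
General solution: y = C₁e^(x) + C₂e^(4x).


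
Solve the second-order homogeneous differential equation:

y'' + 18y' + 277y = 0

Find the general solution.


Characteristic equation: r² + 18r + 277 = 0.
Discriminant is negative; roots r = -9 ± 14i (complex conjugate pair).
General solution uses e^(α x)(C₁ cos(β x) + C₂ sin(β x)): y = e^(-9x)(C₁cos(14x) + C₂sin(14x)).


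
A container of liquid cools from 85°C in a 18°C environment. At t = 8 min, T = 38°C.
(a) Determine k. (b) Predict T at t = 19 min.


Newton's law: T(t) = T_a + (T₀ - T_a)e^(-kt).
(a) Use T(8) = 38: (38 - 18)/(85 - 18) = e^(-k·8), so k = -ln(0.299)/8 ≈ 0.1511.
(b) Apply k to t = 19: T(19) = 18 + (67)e^(-2.871) ≈ 21.8°C.


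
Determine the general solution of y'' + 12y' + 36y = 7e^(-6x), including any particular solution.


Characteristic polynomial (r + 6)² = 0; repeated root r = -6.
y_h = (C₁ + C₂x)e^(-6x). Forcing matches the repeated root (resonance), so try y_p = Ax² e^(-6x).
Substitute and solve for A: 2A = 7, so A = 7/2.
General solution: y = (C₁ + C₂x + (7/2)x²)e^(-6x).


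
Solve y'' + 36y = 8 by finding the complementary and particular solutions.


Homogeneous part: r² + 36 = 0 ⇒ r = ±6i, so y_h = C₁cos(6x) + C₂sin(6x).
Try constant y_p = A; plug in: 36A = 8 ⇒ A = 2/9.
General solution: y = C₁cos(6x) + C₂sin(6x) + 2/9.


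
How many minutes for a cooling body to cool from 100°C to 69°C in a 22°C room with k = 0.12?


From T(t) = T_a + (T₀ - T_a)e^(-kt), set T(t) = 69:
(69 - 22) / (100 - 22) = e^(-0.12t), so t = -ln(0.603)/0.12 ≈ 4.2 minutes.


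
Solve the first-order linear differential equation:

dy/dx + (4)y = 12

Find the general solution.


P(x) = 4, Q(x) = 12; integrating factor μ = e^(4x).
(μ y)' = 12e^(4x) ⇒ μ y = 3e^(4x) + C.
Divide by μ: y = 3 + Ce^(-4x).


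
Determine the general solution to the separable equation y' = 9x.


Integrate both sides with respect to x: y = ∫ 9x dx = (9/2)x^2 + C.


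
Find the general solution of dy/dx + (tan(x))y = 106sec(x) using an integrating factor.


P(x) = tan(x) ⇒ μ = e^(∫tan(x)dx) = sec(x).
(sec(x) y)' = 106sec²(x) ⇒ sec(x) y = 106tan(x) + C.
Multiply by cos(x): y = 106sin(x) + C·cos(x).


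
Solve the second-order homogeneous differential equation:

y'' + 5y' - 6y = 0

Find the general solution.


Characteristic equation: r² + 5r - 6 = 0.
Factor: (r + 6)(r - 1) = 0 ⇒ r = -6, 1 (distinct real).
General solution: y = C₁e^(-6x) + C₂e^(x).


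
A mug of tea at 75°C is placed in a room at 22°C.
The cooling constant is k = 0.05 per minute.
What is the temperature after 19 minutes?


Newton's law: dT/dt = -k(T - T_a) has solution T(t) = T_a + (T₀ - T_a)e^(-kt).
Plug in T_a = 22, T₀ = 75, k = 0.05, t = 19: T(19) = 22 + (53)e^(-0.95) ≈ 42.5°C.


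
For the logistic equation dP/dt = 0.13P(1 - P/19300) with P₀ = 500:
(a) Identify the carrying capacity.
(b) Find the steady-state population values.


Logistic ODE dP/dt = 0.13P(1 - P/19300) has equilibria where dP/dt = 0, i.e. P = 0 or P = 19300.
The coefficient (1 - P/K) = 0 when P = K, identifying K = 19300 as the carrying capacity.
(a) K = 19300; (b) equilibria P = 0 and P = 19300.


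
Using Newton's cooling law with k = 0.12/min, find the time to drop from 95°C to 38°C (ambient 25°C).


From T(t) = T_a + (T₀ - T_a)e^(-kt), set T(t) = 38:
(38 - 25) / (95 - 25) = e^(-0.12t), so t = -ln(0.186)/0.12 ≈ 14.0 minutes.


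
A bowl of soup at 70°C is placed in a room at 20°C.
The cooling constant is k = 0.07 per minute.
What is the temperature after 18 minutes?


Newton's law: dT/dt = -k(T - T_a) has solution T(t) = T_a + (T₀ - T_a)e^(-kt).
Plug in T_a = 20, T₀ = 70, k = 0.07, t = 18: T(18) = 20 + (50)e^(-1.26) ≈ 34.2°C.


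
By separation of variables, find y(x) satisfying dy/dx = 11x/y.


Separate variables: y dy = 11x dx.
Integrate both sides: y²/2 = (11/2)x^2 + C₀.
Multiply by 2: y² = 11x^2 + C.


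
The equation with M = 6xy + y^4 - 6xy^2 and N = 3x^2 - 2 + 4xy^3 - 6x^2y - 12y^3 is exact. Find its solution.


Check exactness: ∂M/∂y = 6x + 4y^3 - 12xy and ∂N/∂x = 6x + 4y^3 - 12xy; equal, so the equation is exact.
Integrate M with respect to x (treating y as constant): ∫M dx = 3x^2y + xy^4 - 3x^2y^2 + h(y).
Differentiate w.r.t. y and set equal to N: the x-dependent terms already match, leaving h'(y) = -2 - 12y^3. Integrate: h(y) = -2y - 3y^4.
So F(x,y) = 3x^2y - 2y + xy^4 - 3x^2y^2 - 3y^4.
General solution: 3x^2y - 2y + xy^4 - 3x^2y^2 - 3y^4 = C.


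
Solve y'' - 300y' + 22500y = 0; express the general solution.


Characteristic equation: r² - 300r + 22500 = 0, i.e. (r - 150)² = 0.
Repeated root r = 150; include an x factor for the second linearly independent solution.
General solution: y = (C₁ + C₂x)e^(150x).


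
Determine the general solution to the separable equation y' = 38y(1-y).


Separate: dy/[y(1-y)] = 38 dx.
Partial fractions: 1/[y(1-y)] = 1/y + 1/(1-y).
Integrate: ln|y/(1-y)| = 38x + C₀.
Solve for y: y = 1/(1 + Ce^(-38x)).


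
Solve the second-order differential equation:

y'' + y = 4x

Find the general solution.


Homogeneous: r² + 1 = 0 ⇒ r = ±1i, y_h = C₁cos(x) + C₂sin(x).
Polynomial forcing; try y_p = Ax + B. Then y_p'' + 1 y_p = 1(Ax + B) = 4x, so B = 0 and A = 4.
General solution: y = C₁cos(x) + C₂sin(x) + 4x.


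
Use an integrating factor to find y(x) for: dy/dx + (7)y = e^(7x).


P(x) = 7 ⇒ μ = e^(7x).
(μ y)' = e^(14x) ⇒ μ y = e^(14x)/14 + C.
Divide by μ: y = (1/14)e^(7x) + Ce^(-7x).


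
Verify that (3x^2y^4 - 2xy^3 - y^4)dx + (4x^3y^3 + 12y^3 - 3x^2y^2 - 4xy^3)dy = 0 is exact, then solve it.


Check exactness: ∂M/∂y = 12x^2y^3 - 6xy^2 - 4y^3 and ∂N/∂x = 12x^2y^3 - 6xy^2 - 4y^3; equal, so the equation is exact.
Integrate M with respect to x (treating y as constant): ∫M dx = x^3y^4 - x^2y^3 - xy^4 + h(y).
Differentiate w.r.t. y and set equal to N: the x-dependent terms already match, leaving h'(y) = 12y^3. Integrate: h(y) = 3y^4.
So F(x,y) = x^3y^4 + 3y^4 - x^2y^3 - xy^4.
General solution: x^3y^4 + 3y^4 - x^2y^3 - xy^4 = C.


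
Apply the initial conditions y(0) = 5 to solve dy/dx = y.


General solution of y' = y is y = Ce^(x).
Apply y(0) = 5: C = 5.
Particular solution: y = 5e^(x).


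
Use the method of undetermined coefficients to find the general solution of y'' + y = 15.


Homogeneous part: r² + 1 = 0 ⇒ r = ±1i, so y_h = C₁cos(x) + C₂sin(x).
Try constant y_p = A; plug in: 1A = 15 ⇒ A = 15.
General solution: y = C₁cos(x) + C₂sin(x) + 15.


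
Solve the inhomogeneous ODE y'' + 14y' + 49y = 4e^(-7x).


Characteristic polynomial (r + 7)² = 0; repeated root r = -7.
y_h = (C₁ + C₂x)e^(-7x). Forcing matches the repeated root (resonance), so try y_p = Ax² e^(-7x).
Substitute and solve for A: 2A = 4, so A = 2.
General solution: y = (C₁ + C₂x + 2x²)e^(-7x).


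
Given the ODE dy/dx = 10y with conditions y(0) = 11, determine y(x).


General solution of y' = 10y is y = Ce^(10x).
Apply y(0) = 11: C = 11.
Particular solution: y = 11e^(10x).


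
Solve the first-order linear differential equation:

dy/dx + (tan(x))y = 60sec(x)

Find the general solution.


P(x) = tan(x) ⇒ μ = e^(∫tan(x)dx) = sec(x).
(sec(x) y)' = 60sec²(x) ⇒ sec(x) y = 60tan(x) + C.
Multiply by cos(x): y = 60sin(x) + C·cos(x).


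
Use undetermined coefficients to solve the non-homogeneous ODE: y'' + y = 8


Homogeneous part: r² + 1 = 0 ⇒ r = ±1i, so y_h = C₁cos(x) + C₂sin(x).
Try constant y_p = A; plug in: 1A = 8 ⇒ A = 8.
General solution: y = C₁cos(x) + C₂sin(x) + 8.


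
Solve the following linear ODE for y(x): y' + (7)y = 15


P(x) = 7, Q(x) = 15; integrating factor μ = e^(7x).
(μ y)' = 15e^(7x) ⇒ μ y = (15/7)e^(7x) + C.
Divide by μ: y = 15/7 + Ce^(-7x).


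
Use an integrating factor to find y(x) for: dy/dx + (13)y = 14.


P(x) = 13, Q(x) = 14; integrating factor μ = e^(13x).
(μ y)' = 14e^(13x) ⇒ μ y = (14/13)e^(13x) + C.
Divide by μ: y = 14/13 + Ce^(-13x).


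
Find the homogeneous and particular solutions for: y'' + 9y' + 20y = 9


Characteristic roots of r² + 9r + 20 = 0 are -4, -5.
y_h = C₁e^(-4x) + C₂e^(-5x).
Constant forcing; try y_p = A. Then 20A = 9 ⇒ A = 9/20.
General solution: y = C₁e^(-4x) + C₂e^(-5x) + 9/20.


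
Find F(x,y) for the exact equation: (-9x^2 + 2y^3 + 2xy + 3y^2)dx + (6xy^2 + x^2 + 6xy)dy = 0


Check exactness: ∂M/∂y = 6y^2 + 2x + 6y and ∂N/∂x = 6y^2 + 2x + 6y; equal, so the equation is exact.
Integrate M with respect to x (treating y as constant): ∫M dx = -3x^3 + 2xy^3 + x^2y + 3xy^2 + h(y).
Differentiate w.r.t. y and set equal to N: all terms match, so h'(y) = 0 and h is a constant absorbed into C.
General solution: -3x^3 + 2xy^3 + x^2y + 3xy^2 = C.


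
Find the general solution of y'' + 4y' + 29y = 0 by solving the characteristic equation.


Characteristic equation: r² + 4r + 29 = 0.
Discriminant is negative; roots r = -2 ± 5i (complex conjugate pair).
General solution uses e^(α x)(C₁ cos(β x) + C₂ sin(β x)): y = e^(-2x)(C₁cos(5x) + C₂sin(5x)).


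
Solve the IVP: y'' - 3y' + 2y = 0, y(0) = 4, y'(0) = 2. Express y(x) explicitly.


Characteristic roots of r² - 3r + 2 = 0 are 1, 2.
General solution y = c₁ e^(x) + c₂ e^(2x).
Apply y(0) = 4: c₁ + c₂ = 4. Apply y'(0) = 2: 1 c₁ + 2 c₂ = 2.
Solve: c₁ = 6, c₂ = -2.
Particular solution: y = 6e^(x) - 2e^(2x).


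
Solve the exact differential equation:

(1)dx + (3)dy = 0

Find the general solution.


Check exactness: ∂M/∂y = 0 and ∂N/∂x = 0; equal, so the equation is exact.
Integrate M with respect to x (treating y as constant): ∫M dx = x + h(y).
Differentiate w.r.t. y and set equal to N: the x-dependent terms already match, leaving h'(y) = 3. Integrate: h(y) = 3y.
So F(x,y) = x + 3y.
General solution: x + 3y = C.


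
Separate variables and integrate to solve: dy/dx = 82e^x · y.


Separate variables: dy/y = 82e^x dx.
Integrate: ln|y| = 82e^x + C₀.
Exponentiate: y = Ce^(82e^x).


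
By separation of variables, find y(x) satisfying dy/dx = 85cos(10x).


g(y) = 1, so integrate directly: y = ∫ 85cos(10x) dx = (17/2)sin(10x) + C.


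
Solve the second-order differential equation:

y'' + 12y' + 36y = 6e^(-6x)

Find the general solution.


Characteristic polynomial (r + 6)² = 0; repeated root r = -6.
y_h = (C₁ + C₂x)e^(-6x). Forcing matches the repeated root (resonance), so try y_p = Ax² e^(-6x).
Substitute and solve for A: 2A = 6, so A = 3.
General solution: y = (C₁ + C₂x + 3x²)e^(-6x).
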